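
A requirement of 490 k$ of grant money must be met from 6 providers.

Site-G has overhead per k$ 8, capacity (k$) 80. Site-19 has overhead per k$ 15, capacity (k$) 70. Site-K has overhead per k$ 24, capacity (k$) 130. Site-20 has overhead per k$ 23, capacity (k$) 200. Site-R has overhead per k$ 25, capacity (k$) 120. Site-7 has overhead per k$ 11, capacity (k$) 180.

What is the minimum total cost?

Use providers in increasing cost order.
Site-G at 8: take all 80 k$ — 410 still needed.
Site-7 at 11: take all 180 k$ — 230 still needed.
Take 70 from Site-19 at 15 — need 160 more.
Site-20 (23): take the remaining 160 — done.
Site-K, Site-R: unused.
Cost = 80×8 + 180×11 + 70×15 + 160×23 = 7350.

7350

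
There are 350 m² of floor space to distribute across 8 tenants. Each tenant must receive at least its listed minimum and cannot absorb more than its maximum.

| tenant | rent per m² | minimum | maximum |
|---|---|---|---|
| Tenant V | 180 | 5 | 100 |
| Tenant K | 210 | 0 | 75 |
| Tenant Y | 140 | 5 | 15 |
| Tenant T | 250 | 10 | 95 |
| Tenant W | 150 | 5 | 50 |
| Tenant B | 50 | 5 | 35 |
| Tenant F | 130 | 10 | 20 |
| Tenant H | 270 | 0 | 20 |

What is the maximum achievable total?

71150

Meeting every minimum uses 5+0+5+10+5+5+10+0 = 40 m², leaving 310.
Rank by rent per m²: Tenant H 270 > Tenant T 250 > Tenant K 210 > Tenant V 180 > Tenant W 150 > Tenant Y 140 > Tenant F 130 > Tenant B 50.
Tenant H: +20 to 20 (cap) — 290 left.
Give Tenant T 85 more to hit its cap of 95 — 205 left.
Give Tenant K 75 more to hit its cap of 75 — 130 left.
Give Tenant V 95 more to hit its cap of 100 — 35 left.
Tenant W has room for 45 more but only 35 remain, so it gets 40.
Total = 180×100 + 210×75 + 140×5 + 250×95 + 150×40 + 50×5 + 130×10 + 270×20 = 71150.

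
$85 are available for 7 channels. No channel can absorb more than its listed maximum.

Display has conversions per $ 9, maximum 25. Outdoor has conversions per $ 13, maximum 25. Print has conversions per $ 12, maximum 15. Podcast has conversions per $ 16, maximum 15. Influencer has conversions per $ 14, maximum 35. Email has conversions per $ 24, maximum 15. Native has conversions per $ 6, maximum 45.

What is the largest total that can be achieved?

Highest conversions per $ first: Email 24 > Podcast 16 > Influencer 14 > Outdoor 13 > Print 12 > Display 9 > Native 6.
Give Email 15 to hit its cap of 15 → 70 left.
Podcast: +15 to 15 (cap) → 55 left.
Influencer takes 35 to reach its cap of 35 → 20 left.
Only 20 left; Outdoor takes them to reach 20.
Total = 13×20 + 16×15 + 14×35 + 24×15 = 1350.

1350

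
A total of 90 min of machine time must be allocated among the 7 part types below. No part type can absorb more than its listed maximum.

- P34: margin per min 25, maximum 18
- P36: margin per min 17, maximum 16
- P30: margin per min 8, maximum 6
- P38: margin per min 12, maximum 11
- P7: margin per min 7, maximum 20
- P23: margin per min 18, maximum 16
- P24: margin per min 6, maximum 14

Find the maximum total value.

1348

Highest margin per min first: P34 25 > P23 18 > P36 17 > P38 12 > P30 8 > P7 7 > P24 6.
P34 takes 18 to reach its cap of 18 — 72 left.
Give P23 16 to hit its cap of 16 — 56 left.
P36: +16 to 16 (cap) — 40 left.
P38: +11 to 11 (cap) — 29 left.
P30: +6 to 6 (cap) — 23 left.
Give P7 20 to hit its cap of 20 — 3 left.
Only 3 left; P24 takes them to reach 3.
Total = 25×18 + 17×16 + 8×6 + 12×11 + 7×20 + 18×16 + 6×3 = 1348.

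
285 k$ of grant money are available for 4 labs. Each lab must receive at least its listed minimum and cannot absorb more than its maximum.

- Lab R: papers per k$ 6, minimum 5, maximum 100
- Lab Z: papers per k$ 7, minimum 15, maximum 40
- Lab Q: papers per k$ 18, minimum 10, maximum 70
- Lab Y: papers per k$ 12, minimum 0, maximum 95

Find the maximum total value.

3160

Meeting every minimum uses 5+15+10+0 = 30 k$, leaving 255.
Order the labs by papers per k$: Lab Q 18 > Lab Y 12 > Lab Z 7 > Lab R 6.
Give Lab Q 60 more to hit its cap of 70 → 195 left.
Lab Y takes 95 more to reach its cap of 95 → 100 left.
Give Lab Z 25 more to hit its cap of 40 → 75 left.
Lab R: +75 (room for 95) → 80. Pool exhausted.
Total = 6×80 + 7×40 + 18×70 + 12×95 = 3160.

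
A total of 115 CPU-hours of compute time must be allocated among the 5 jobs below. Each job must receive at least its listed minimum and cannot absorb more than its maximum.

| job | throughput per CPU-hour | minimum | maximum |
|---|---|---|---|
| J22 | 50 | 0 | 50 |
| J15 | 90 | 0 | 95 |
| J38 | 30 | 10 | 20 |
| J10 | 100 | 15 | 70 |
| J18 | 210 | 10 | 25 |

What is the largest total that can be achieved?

Meeting every minimum uses 0+0+10+15+10 = 35 CPU-hours, leaving 80.
Highest throughput per CPU-hour first: J18 210 > J10 100 > J15 90 > J22 50 > J38 30.
J18 takes 15 more to reach its cap of 25 → 65 left.
J10 takes 55 more to reach its cap of 70 → 10 left.
J15 has room for 95 more but only 10 remain, so it gets 10.
Total = 90×10 + 30×10 + 100×70 + 210×25 = 13450.

13450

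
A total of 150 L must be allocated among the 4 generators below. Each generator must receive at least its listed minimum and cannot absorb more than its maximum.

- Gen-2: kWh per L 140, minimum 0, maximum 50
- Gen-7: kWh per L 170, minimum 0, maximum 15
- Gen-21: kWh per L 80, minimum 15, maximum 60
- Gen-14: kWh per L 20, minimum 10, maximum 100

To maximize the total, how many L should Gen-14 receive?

Meeting every minimum uses 0+0+15+10 = 25 L, leaving 125.
Highest kWh per L first: Gen-7 170 > Gen-2 140 > Gen-21 80 > Gen-14 20.
Gen-7: +15 to 15 (cap) ; 110 left.
Gen-2 takes 50 more to reach its cap of 50 ; 60 left.
Give Gen-21 45 more to hit its cap of 60 ; 15 left.
Only 15 left; Gen-14 takes them to reach 25.

25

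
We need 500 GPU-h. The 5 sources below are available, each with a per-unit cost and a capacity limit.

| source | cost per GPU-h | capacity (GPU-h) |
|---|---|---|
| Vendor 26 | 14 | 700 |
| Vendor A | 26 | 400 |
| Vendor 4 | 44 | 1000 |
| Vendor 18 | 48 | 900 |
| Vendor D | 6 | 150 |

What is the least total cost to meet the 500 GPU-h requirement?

Fill from the cheapest source first.
Vendor D (6): use full 150 → 350 GPU-h to go.
Vendor 26 at 14: take 350 of its 700 → requirement met.
Vendor A, Vendor 4, Vendor 18: unused.
Cost = 150×6 + 350×14 = 5800.

5800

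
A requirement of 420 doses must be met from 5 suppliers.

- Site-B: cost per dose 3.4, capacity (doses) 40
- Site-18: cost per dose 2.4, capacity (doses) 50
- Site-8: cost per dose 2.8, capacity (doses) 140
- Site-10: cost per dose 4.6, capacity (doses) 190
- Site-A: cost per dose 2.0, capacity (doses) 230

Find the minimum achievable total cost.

Fill from the cheapest supplier first.
Site-A (2.0): use full 230 ; 190 doses to go.
Site-18 (2.4): use full 50 ; 140 doses to go.
Site-8 (2.8): use full 140 ; 0 doses to go.
Site-B, Site-10: unused.
Cost = 230×2.0 + 50×2.4 + 140×2.8 = 972.

972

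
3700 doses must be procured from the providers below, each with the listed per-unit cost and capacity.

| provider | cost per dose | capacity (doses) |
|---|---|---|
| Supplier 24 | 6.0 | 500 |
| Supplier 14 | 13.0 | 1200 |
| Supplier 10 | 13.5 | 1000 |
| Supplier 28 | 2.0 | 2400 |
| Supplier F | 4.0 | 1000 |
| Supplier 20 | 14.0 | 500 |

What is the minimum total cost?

Cheapest first:
Take 2400 from Supplier 28 at 2.0 ; need 1300 more.
Supplier F at 4.0: take all 1000 doses ; 300 still needed.
Supplier 24 at 6.0: take 300 of its 500 ; requirement met.
Supplier 14, Supplier 10, Supplier 20: unused.
Cost = 2400×2.0 + 1000×4.0 + 300×6.0 = 10600.

10600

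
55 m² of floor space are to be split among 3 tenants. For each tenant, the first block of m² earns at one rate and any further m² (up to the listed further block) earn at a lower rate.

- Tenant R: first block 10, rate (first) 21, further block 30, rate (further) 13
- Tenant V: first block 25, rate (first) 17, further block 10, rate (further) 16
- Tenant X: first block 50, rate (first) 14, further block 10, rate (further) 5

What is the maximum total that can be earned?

Rank every tier by rate: Tenant R/T1 21 > Tenant V/T1 17 > Tenant V/T2 16 > Tenant X/T1 14 > Tenant R/T2 13 > Tenant X/T2 5.
Fill Tenant R T1 block (10 at 21) — 45 left.
Tenant V/T1 (17): +25 — 20 left.
Tenant V T2 at 16: fill all 10 — 10 left.
Tenant X T1 at 14: only 10 left, fill 10.
Total = 21×10 + 17×25 + 16×10 + 14×10 = 935.

935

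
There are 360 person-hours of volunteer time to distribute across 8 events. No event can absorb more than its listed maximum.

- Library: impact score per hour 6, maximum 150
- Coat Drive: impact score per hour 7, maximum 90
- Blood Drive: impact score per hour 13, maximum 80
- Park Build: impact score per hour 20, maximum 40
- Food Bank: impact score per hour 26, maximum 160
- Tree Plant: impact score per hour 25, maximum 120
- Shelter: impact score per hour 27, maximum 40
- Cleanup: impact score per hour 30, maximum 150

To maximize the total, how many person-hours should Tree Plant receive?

10

Highest impact score per hour first: Cleanup 30 > Shelter 27 > Food Bank 26 > Tree Plant 25 > Park Build 20 > Blood Drive 13 > Coat Drive 7 > Library 6.
Cleanup takes 150 to reach its cap of 150 → 210 left.
Give Shelter 40 to hit its cap of 40 → 170 left.
Food Bank: +160 to 160 (cap) → 10 left.
Only 10 left; Tree Plant takes them to reach 10.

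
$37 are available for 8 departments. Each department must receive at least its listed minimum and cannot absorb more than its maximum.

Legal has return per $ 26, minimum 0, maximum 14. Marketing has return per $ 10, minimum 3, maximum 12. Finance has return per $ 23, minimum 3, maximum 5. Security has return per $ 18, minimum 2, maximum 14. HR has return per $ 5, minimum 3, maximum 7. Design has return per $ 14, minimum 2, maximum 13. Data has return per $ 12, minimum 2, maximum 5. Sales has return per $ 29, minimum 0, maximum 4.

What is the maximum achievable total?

Meeting every minimum uses 0+3+3+2+3+2+2+0 = 15 $, leaving 22.
Highest return per $ first: Sales 29 > Legal 26 > Finance 23 > Security 18 > Design 14 > Data 12 > Marketing 10 > HR 5.
Sales: +4 to 4 (cap) — 18 left.
Give Legal 14 more to hit its cap of 14 — 4 left.
Finance: +2 to 5 (cap) — 2 left.
Only 2 left; Security takes them to reach 4.
Total = 26×14 + 10×3 + 23×5 + 18×4 + 5×3 + 14×2 + 12×2 + 29×4 = 764.

764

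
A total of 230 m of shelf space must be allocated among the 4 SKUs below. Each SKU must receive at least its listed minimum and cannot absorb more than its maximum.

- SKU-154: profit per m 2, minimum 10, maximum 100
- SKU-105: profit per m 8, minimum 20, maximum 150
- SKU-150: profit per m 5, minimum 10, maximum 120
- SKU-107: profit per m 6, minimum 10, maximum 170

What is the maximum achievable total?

1630

Meeting every minimum uses 10+20+10+10 = 50 m, leaving 180.
Highest profit per m first: SKU-105 8 > SKU-107 6 > SKU-150 5 > SKU-154 2.
SKU-105 takes 130 more to reach its cap of 150 — 50 left.
SKU-107: +50 (room for 160) → 60. Pool exhausted.
Total = 2×10 + 8×150 + 5×10 + 6×60 = 1630.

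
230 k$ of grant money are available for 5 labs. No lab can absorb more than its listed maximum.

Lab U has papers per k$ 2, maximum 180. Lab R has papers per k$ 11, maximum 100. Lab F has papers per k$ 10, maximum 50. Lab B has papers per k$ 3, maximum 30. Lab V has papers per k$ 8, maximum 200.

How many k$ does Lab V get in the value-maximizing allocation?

80

Order the labs by papers per k$: Lab R 11 > Lab F 10 > Lab V 8 > Lab B 3 > Lab U 2.
Lab R takes 100 to reach its cap of 100 ; 130 left.
Give Lab F 50 to hit its cap of 50 ; 80 left.
Only 80 left; Lab V takes them to reach 80.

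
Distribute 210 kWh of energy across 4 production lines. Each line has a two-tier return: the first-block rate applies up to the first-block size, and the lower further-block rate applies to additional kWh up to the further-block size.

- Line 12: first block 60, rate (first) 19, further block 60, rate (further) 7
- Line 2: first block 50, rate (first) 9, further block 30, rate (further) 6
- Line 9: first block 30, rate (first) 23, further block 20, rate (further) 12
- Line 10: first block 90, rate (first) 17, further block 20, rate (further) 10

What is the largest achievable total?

3700

Order all 8 blocks by rate: Line 9/tier1 23 > Line 12/tier1 19 > Line 10/tier1 17 > Line 9/tier2 12 > Line 10/tier2 10 > Line 2/tier1 9 > Line 12/tier2 7 > Line 2/tier2 6.
Line 9/tier1 (23): +30 → 180 left.
Line 12 tier1 at 19: fill all 60 → 120 left.
Line 10 tier1 at 17: fill all 90 → 30 left.
Line 9/tier2 (12): +20 → 10 left.
10 remain; put them into Line 10 tier2 at 10.
Total = 23×30 + 19×60 + 17×90 + 12×20 + 10×10 = 3700.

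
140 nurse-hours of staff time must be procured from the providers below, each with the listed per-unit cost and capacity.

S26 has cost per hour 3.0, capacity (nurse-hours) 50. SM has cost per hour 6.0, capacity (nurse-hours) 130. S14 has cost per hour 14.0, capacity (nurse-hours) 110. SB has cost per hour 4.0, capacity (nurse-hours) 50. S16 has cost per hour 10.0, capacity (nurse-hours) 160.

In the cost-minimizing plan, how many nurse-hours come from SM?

40

Use providers in increasing cost order.
S26 at 3.0: take all 50 nurse-hours ; 90 still needed.
SB (4.0): use full 50 ; 40 nurse-hours to go.
Take 40 from SM at 6.0 to finish.
S16, S14: unused.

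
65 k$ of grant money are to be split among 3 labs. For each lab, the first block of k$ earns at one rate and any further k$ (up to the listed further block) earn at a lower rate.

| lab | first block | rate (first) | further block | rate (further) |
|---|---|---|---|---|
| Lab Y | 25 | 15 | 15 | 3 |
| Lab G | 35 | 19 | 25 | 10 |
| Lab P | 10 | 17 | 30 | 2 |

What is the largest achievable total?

1135

Rank every tier by rate: Lab G/first 19 > Lab P/first 17 > Lab Y/first 15 > Lab G/second 10 > Lab Y/second 3 > Lab P/second 2.
Lab G first at 19: fill all 35 → 30 left.
Lab P first at 17: fill all 10 → 20 left.
Lab Y first at 15: only 20 left, fill 20.
Total = 19×35 + 17×10 + 15×20 = 1135.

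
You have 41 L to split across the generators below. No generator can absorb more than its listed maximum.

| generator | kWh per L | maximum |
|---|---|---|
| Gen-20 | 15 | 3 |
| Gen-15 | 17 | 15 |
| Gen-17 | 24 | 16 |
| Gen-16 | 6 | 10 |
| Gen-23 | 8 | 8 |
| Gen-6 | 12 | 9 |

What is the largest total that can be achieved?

768

Order the generators by kWh per L: Gen-17 24 > Gen-15 17 > Gen-20 15 > Gen-6 12 > Gen-23 8 > Gen-16 6.
Give Gen-17 16 to hit its cap of 16 ; 25 left.
Give Gen-15 15 to hit its cap of 15 ; 10 left.
Gen-20 takes 3 to reach its cap of 3 ; 7 left.
Gen-6 has room for 9 but only 7 remain, so it gets 7.
Total = 15×3 + 17×15 + 24×16 + 12×7 = 768.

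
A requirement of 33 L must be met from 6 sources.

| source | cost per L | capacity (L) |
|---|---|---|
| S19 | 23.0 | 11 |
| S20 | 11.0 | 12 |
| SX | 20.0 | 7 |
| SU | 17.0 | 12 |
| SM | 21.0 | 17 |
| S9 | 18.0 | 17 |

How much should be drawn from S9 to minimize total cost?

Cheapest first:
S20 (11.0): use full 12 ; 21 L to go.
SU at 17.0: take all 12 L ; 9 still needed.
S9 (18.0): take the remaining 9 ; done.
SX, SM, S19: unused.

9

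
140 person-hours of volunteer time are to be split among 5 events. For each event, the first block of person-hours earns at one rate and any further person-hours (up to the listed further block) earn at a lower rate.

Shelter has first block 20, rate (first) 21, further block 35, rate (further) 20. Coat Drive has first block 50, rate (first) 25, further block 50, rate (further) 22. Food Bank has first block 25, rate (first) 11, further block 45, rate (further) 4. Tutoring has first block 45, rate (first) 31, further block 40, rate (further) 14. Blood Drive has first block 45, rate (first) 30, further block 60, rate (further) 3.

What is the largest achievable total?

Order all 10 blocks by rate: Tutoring/first 31 > Blood Drive/first 30 > Coat Drive/first 25 > Coat Drive/second 22 > Shelter/first 21 > Shelter/second 20 > Tutoring/second 14 > Food Bank/first 11 > Food Bank/second 4 > Blood Drive/second 3.
Fill Tutoring first block (45 at 31) ; 95 left.
Fill Blood Drive first block (45 at 30) ; 50 left.
Coat Drive/first (25): +50 ; 0 left.
Total = 31×45 + 30×45 + 25×50 = 3995.

3995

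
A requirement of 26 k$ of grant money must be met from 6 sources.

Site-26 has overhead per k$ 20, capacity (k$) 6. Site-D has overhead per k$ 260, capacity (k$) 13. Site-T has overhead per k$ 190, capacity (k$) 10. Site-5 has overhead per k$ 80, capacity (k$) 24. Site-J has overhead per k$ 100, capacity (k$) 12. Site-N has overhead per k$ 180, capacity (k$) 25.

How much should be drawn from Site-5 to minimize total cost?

Fill from the cheapest source first.
Take 6 from Site-26 at 20 → need 20 more.
Site-5 (80): take the remaining 20 → done.
Site-J, Site-N, Site-T, Site-D: unused.

20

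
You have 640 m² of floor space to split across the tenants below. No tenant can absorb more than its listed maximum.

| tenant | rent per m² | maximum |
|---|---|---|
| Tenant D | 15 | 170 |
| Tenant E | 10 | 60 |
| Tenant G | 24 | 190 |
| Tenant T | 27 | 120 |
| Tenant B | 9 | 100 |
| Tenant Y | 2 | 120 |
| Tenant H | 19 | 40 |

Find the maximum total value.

12250

Rank by rent per m²: Tenant T 27 > Tenant G 24 > Tenant H 19 > Tenant D 15 > Tenant E 10 > Tenant B 9 > Tenant Y 2.
Give Tenant T 120 to hit its cap of 120 ; 520 left.
Give Tenant G 190 to hit its cap of 190 ; 330 left.
Tenant H takes 40 to reach its cap of 40 ; 290 left.
Tenant D takes 170 to reach its cap of 170 ; 120 left.
Give Tenant E 60 to hit its cap of 60 ; 60 left.
Only 60 left; Tenant B takes them to reach 60.
Total = 15×170 + 10×60 + 24×190 + 27×120 + 9×60 + 19×40 = 12250.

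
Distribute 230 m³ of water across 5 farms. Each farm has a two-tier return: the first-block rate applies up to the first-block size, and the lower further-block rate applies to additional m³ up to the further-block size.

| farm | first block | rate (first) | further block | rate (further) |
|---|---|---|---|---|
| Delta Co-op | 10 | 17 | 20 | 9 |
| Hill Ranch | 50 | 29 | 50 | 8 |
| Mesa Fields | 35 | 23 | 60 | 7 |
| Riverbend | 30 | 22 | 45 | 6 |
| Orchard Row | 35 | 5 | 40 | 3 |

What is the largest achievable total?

Order all 10 blocks by rate: Hill Ranch/first 29 > Mesa Fields/first 23 > Riverbend/first 22 > Delta Co-op/first 17 > Delta Co-op/second 9 > Hill Ranch/second 8 > Mesa Fields/second 7 > Riverbend/second 6 > Orchard Row/first 5 > Orchard Row/second 3.
Hill Ranch/first (29): +50 ; 180 left.
Mesa Fields first at 23: fill all 35 ; 145 left.
Riverbend/first (22): +30 ; 115 left.
Delta Co-op first at 17: fill all 10 ; 105 left.
Fill Delta Co-op second block (20 at 9) ; 85 left.
Hill Ranch second at 8: fill all 50 ; 35 left.
Mesa Fields second at 7: only 35 left, fill 35.
Total = 29×50 + 23×35 + 22×30 + 17×10 + 9×20 + 8×50 + 7×35 = 3910.

3910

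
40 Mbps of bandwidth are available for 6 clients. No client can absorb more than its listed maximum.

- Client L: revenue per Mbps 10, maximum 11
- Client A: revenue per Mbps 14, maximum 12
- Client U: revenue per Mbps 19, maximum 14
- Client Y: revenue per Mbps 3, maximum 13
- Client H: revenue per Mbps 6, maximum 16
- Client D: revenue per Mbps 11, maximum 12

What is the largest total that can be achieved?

586

Rank by revenue per Mbps: Client U 19 > Client A 14 > Client D 11 > Client L 10 > Client H 6 > Client Y 3.
Give Client U 14 to hit its cap of 14 ; 26 left.
Client A: +12 to 12 (cap) ; 14 left.
Give Client D 12 to hit its cap of 12 ; 2 left.
Only 2 left; Client L takes them to reach 2.
Total = 10×2 + 14×12 + 19×14 + 11×12 = 586.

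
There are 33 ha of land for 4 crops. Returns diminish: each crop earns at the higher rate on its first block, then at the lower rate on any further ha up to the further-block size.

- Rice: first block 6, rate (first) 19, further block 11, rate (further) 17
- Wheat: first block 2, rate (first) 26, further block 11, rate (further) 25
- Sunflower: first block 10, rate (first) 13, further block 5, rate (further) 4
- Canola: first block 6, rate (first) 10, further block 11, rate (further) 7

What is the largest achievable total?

Treat each block as its own option and order by rate: Wheat/tier1 26 > Wheat/tier2 25 > Rice/tier1 19 > Rice/tier2 17 > Sunflower/tier1 13 > Canola/tier1 10 > Canola/tier2 7 > Sunflower/tier2 4.
Fill Wheat tier1 block (2 at 26) → 31 left.
Wheat/tier2 (25): +11 → 20 left.
Fill Rice tier1 block (6 at 19) → 14 left.
Fill Rice tier2 block (11 at 17) → 3 left.
3 remain; put them into Sunflower tier1 at 13.
Total = 26×2 + 25×11 + 19×6 + 17×11 + 13×3 = 667.

667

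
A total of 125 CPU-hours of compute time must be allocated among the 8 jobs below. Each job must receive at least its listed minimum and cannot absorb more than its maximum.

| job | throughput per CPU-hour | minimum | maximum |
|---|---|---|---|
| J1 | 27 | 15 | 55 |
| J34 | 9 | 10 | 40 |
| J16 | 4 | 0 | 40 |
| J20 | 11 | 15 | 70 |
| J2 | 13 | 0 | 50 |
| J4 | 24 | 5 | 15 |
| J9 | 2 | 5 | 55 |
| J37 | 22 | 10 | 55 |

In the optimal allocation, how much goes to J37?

25

Meeting every minimum uses 15+10+0+15+0+5+5+10 = 60 CPU-hours, leaving 65.
Order the jobs by throughput per CPU-hour: J1 27 > J4 24 > J37 22 > J2 13 > J20 11 > J34 9 > J16 4 > J9 2.
J1: +40 to 55 (cap) — 25 left.
J4 takes 10 more to reach its cap of 15 — 15 left.
Only 15 left; J37 takes them to reach 25.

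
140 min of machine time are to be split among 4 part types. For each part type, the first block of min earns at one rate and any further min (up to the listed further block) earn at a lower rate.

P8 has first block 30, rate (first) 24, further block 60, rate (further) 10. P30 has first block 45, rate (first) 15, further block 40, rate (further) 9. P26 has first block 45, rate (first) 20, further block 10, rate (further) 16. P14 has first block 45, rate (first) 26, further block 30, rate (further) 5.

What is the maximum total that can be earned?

3100

Rank every tier by rate: P14/first 26 > P8/first 24 > P26/first 20 > P26/second 16 > P30/first 15 > P8/second 10 > P30/second 9 > P14/second 5.
P14 first at 26: fill all 45 → 95 left.
Fill P8 first block (30 at 24) → 65 left.
P26 first at 20: fill all 45 → 20 left.
P26 second at 16: fill all 10 → 10 left.
P30 first at 15: only 10 left, fill 10.
Total = 26×45 + 24×30 + 20×45 + 16×10 + 15×10 = 3100.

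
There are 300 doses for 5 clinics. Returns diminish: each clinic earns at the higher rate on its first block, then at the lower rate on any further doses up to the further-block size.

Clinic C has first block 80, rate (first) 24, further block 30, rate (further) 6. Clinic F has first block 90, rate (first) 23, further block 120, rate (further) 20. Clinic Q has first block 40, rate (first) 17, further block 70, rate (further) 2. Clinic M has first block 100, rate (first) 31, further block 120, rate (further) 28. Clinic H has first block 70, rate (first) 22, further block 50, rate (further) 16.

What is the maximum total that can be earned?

8380

Order all 10 blocks by rate: Clinic M/first 31 > Clinic M/second 28 > Clinic C/first 24 > Clinic F/first 23 > Clinic H/first 22 > Clinic F/second 20 > Clinic Q/first 17 > Clinic H/second 16 > Clinic C/second 6 > Clinic Q/second 2.
Clinic M/first (31): +100 → 200 left.
Fill Clinic M second block (120 at 28) → 80 left.
Clinic C/first (24): +80 → 0 left.
Total = 31×100 + 28×120 + 24×80 = 8380.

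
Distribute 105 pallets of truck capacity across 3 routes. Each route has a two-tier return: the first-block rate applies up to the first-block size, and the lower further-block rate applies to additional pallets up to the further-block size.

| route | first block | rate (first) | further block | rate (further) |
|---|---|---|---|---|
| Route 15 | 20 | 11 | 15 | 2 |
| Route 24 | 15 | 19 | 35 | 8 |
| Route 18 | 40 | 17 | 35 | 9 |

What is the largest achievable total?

1455

Rank every tier by rate: Route 24/T1 19 > Route 18/T1 17 > Route 15/T1 11 > Route 18/T2 9 > Route 24/T2 8 > Route 15/T2 2.
Route 24/T1 (19): +15 — 90 left.
Route 18/T1 (17): +40 — 50 left.
Fill Route 15 T1 block (20 at 11) — 30 left.
Route 18 T2 at 9: only 30 left, fill 30.
Total = 19×15 + 17×40 + 11×20 + 9×30 = 1455.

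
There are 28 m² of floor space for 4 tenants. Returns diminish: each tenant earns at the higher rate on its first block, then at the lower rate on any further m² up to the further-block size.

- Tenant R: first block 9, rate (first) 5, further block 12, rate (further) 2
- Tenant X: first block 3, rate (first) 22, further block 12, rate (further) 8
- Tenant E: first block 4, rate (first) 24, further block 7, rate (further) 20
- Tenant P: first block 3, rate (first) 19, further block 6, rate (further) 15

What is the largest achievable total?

Treat each block as its own option and order by rate: Tenant E/tier1 24 > Tenant X/tier1 22 > Tenant E/tier2 20 > Tenant P/tier1 19 > Tenant P/tier2 15 > Tenant X/tier2 8 > Tenant R/tier1 5 > Tenant R/tier2 2.
Fill Tenant E tier1 block (4 at 24) — 24 left.
Tenant X/tier1 (22): +3 — 21 left.
Fill Tenant E tier2 block (7 at 20) — 14 left.
Tenant P tier1 at 19: fill all 3 — 11 left.
Tenant P/tier2 (15): +6 — 5 left.
Tenant X/tier2: +5 of 12 at 8; pool empty.
Total = 24×4 + 22×3 + 20×7 + 19×3 + 15×6 + 8×5 = 489.

489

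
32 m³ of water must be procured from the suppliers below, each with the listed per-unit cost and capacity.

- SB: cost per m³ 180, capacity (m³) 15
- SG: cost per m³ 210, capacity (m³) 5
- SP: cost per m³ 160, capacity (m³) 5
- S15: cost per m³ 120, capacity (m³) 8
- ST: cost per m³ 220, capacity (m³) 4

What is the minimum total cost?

Cheapest first:
Take 8 from S15 at 120 — need 24 more.
SP (160): use full 5 — 19 m³ to go.
SB at 180: take all 15 m³ — 4 still needed.
SG (210): take the remaining 4 — done.
ST: unused.
Cost = 8×120 + 5×160 + 15×180 + 4×210 = 5300.

5300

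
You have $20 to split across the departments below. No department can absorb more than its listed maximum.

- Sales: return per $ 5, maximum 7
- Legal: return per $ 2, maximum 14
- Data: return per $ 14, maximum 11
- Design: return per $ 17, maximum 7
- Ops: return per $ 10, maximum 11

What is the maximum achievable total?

Rank by return per $: Design 17 > Data 14 > Ops 10 > Sales 5 > Legal 2.
Give Design 7 to hit its cap of 7 ; 13 left.
Data takes 11 to reach its cap of 11 ; 2 left.
Ops has room for 11 but only 2 remain, so it gets 2.
Total = 14×11 + 17×7 + 10×2 = 293.

293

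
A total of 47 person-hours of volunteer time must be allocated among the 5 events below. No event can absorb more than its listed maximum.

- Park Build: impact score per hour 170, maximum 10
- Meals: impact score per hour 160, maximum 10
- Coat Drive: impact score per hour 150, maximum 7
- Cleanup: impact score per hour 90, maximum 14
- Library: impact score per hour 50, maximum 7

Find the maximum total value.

5910

Rank by impact score per hour: Park Build 170 > Meals 160 > Coat Drive 150 > Cleanup 90 > Library 50.
Give Park Build 10 to hit its cap of 10 — 37 left.
Meals: +10 to 10 (cap) — 27 left.
Coat Drive: +7 to 7 (cap) — 20 left.
Give Cleanup 14 to hit its cap of 14 — 6 left.
Library has room for 7 but only 6 remain, so it gets 6.
Total = 170×10 + 160×10 + 150×7 + 90×14 + 50×6 = 5910.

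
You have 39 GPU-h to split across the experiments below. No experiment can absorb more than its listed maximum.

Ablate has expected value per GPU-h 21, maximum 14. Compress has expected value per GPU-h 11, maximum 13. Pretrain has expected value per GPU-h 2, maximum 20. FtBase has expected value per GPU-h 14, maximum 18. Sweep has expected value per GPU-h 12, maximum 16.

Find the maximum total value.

Highest expected value per GPU-h first: Ablate 21 > FtBase 14 > Sweep 12 > Compress 11 > Pretrain 2.
Ablate: +14 to 14 (cap) — 25 left.
Give FtBase 18 to hit its cap of 18 — 7 left.
Sweep: +7 (room for 16) → 7. Pool exhausted.
Total = 21×14 + 14×18 + 12×7 = 630.

630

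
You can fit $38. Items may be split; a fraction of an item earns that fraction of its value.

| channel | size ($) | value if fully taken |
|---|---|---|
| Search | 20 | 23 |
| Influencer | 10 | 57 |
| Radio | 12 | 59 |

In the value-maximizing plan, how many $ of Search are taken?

Sort by value density: Influencer 57/10≈5.7, Radio 59/12≈4.92, Search 23/20≈1.15.
Influencer: take in full, 10 $ for value 57 — 28 left.
Take all of Radio (12 $, value 59) — 16 $ left.
16 $ left: a 16/20 share of Search gives 23×16/20 = 18.4.

16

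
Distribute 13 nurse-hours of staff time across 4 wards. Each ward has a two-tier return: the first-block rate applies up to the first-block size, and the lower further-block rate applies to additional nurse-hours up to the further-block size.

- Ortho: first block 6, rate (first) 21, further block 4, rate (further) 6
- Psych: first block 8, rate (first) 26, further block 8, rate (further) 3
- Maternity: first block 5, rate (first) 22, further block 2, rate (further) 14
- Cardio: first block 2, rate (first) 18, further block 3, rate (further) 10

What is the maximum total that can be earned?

Order all 8 blocks by rate: Psych/T1 26 > Maternity/T1 22 > Ortho/T1 21 > Cardio/T1 18 > Maternity/T2 14 > Cardio/T2 10 > Ortho/T2 6 > Psych/T2 3.
Psych T1 at 26: fill all 8 → 5 left.
Maternity/T1 (22): +5 → 0 left.
Total = 26×8 + 22×5 = 318.

318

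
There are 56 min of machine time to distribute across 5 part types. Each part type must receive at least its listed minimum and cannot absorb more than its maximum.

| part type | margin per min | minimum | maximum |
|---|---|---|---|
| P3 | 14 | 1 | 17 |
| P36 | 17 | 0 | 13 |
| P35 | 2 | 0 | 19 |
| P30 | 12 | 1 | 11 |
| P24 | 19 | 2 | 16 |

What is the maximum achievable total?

883

Meeting every minimum uses 1+0+0+1+2 = 4 min, leaving 52.
Highest margin per min first: P24 19 > P36 17 > P3 14 > P30 12 > P35 2.
Give P24 14 more to hit its cap of 16 → 38 left.
Give P36 13 more to hit its cap of 13 → 25 left.
Give P3 16 more to hit its cap of 17 → 9 left.
P30: +9 (room for 10) → 10. Pool exhausted.
Total = 14×17 + 17×13 + 12×10 + 19×16 = 883.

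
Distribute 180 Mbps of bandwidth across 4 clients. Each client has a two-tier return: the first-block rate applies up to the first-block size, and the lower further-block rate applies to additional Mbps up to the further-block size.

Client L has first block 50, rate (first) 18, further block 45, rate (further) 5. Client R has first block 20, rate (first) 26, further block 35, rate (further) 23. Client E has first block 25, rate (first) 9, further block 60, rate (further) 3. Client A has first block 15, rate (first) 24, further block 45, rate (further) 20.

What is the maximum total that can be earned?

Rank every tier by rate: Client R/tier1 26 > Client A/tier1 24 > Client R/tier2 23 > Client A/tier2 20 > Client L/tier1 18 > Client E/tier1 9 > Client L/tier2 5 > Client E/tier2 3.
Client R/tier1 (26): +20 → 160 left.
Client A tier1 at 24: fill all 15 → 145 left.
Fill Client R tier2 block (35 at 23) → 110 left.
Client A/tier2 (20): +45 → 65 left.
Client L tier1 at 18: fill all 50 → 15 left.
Client E/tier1: +15 of 25 at 9; pool empty.
Total = 26×20 + 24×15 + 23×35 + 20×45 + 18×50 + 9×15 = 3620.

3620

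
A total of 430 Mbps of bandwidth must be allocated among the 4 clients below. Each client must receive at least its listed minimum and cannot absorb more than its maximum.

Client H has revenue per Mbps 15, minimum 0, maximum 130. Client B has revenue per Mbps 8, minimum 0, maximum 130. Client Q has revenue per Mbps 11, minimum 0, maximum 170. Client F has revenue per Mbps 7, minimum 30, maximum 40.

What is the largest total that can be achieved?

Meeting every minimum uses 0+0+0+30 = 30 Mbps, leaving 400.
Order the clients by revenue per Mbps: Client H 15 > Client Q 11 > Client B 8 > Client F 7.
Client H: +130 to 130 (cap) — 270 left.
Give Client Q 170 more to hit its cap of 170 — 100 left.
Only 100 left; Client B takes them to reach 100.
Total = 15×130 + 8×100 + 11×170 + 7×30 = 4830.

4830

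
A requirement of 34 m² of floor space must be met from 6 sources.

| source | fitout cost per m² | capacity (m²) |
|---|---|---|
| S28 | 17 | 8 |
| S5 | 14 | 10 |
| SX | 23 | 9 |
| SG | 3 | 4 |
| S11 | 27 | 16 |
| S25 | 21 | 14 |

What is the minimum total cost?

Cheapest first:
SG (3): use full 4 — 30 m² to go.
Take 10 from S5 at 14 — need 20 more.
Take 8 from S28 at 17 — need 12 more.
S25 (21): take the remaining 12 — done.
SX, S11: unused.
Cost = 4×3 + 10×14 + 8×17 + 12×21 = 540.

540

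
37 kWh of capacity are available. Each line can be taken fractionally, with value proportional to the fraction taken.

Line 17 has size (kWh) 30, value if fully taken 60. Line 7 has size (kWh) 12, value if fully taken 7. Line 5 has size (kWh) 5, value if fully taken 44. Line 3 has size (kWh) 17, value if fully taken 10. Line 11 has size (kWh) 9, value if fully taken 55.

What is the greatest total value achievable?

Rank by value-to-size ratio: Line 5 44/5≈8.8, Line 11 55/9≈6.11, Line 17 60/30≈2, Line 3 10/17≈0.588, Line 7 7/12≈0.583.
Take all of Line 5 (5 kWh, value 44) — 32 kWh left.
All 9 kWh of Line 11 fit (value 55) — 23 remain.
Only 23 kWh remain; take 23/30 of Line 17 for value 60×23/30 = 46.
Total value = 145.

145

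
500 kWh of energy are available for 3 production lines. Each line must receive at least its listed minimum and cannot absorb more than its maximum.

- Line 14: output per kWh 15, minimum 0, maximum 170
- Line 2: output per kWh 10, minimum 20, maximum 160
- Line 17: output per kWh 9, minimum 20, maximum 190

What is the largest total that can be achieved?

5680

Meeting every minimum uses 0+20+20 = 40 kWh, leaving 460.
Highest output per kWh first: Line 14 15 > Line 2 10 > Line 17 9.
Line 14: +170 to 170 (cap) → 290 left.
Line 2 takes 140 more to reach its cap of 160 → 150 left.
Line 17: +150 (room for 170) → 170. Pool exhausted.
Total = 15×170 + 10×160 + 9×170 = 5680.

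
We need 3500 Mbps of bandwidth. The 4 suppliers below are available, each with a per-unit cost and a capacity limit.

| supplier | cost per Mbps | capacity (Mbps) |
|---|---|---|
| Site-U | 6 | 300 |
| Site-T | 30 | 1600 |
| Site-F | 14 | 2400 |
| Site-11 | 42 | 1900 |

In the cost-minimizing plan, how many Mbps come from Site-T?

Fill from the cheapest supplier first.
Take 300 from Site-U at 6 → need 3200 more.
Take 2400 from Site-F at 14 → need 800 more.
Site-T (30): take the remaining 800 → done.
Site-11: unused.

800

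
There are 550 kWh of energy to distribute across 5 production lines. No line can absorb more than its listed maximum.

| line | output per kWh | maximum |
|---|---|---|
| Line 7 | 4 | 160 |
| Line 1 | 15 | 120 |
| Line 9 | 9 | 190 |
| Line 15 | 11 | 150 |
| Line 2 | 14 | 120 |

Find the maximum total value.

Highest output per kWh first: Line 1 15 > Line 2 14 > Line 15 11 > Line 9 9 > Line 7 4.
Line 1 takes 120 to reach its cap of 120 — 430 left.
Give Line 2 120 to hit its cap of 120 — 310 left.
Line 15: +150 to 150 (cap) — 160 left.
Only 160 left; Line 9 takes them to reach 160.
Total = 15×120 + 9×160 + 11×150 + 14×120 = 6570.

6570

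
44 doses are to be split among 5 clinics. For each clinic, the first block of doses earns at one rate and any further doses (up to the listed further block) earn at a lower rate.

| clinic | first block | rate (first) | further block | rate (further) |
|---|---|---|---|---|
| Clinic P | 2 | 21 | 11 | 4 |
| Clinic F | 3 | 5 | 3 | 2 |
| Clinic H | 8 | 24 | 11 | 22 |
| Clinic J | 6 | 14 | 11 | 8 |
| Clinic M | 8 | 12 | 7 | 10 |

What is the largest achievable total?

742

Rank every tier by rate: Clinic H/T1 24 > Clinic H/T2 22 > Clinic P/T1 21 > Clinic J/T1 14 > Clinic M/T1 12 > Clinic M/T2 10 > Clinic J/T2 8 > Clinic F/T1 5 > Clinic P/T2 4 > Clinic F/T2 2.
Fill Clinic H T1 block (8 at 24) → 36 left.
Clinic H T2 at 22: fill all 11 → 25 left.
Clinic P/T1 (21): +2 → 23 left.
Clinic J T1 at 14: fill all 6 → 17 left.
Clinic M/T1 (12): +8 → 9 left.
Fill Clinic M T2 block (7 at 10) → 2 left.
2 remain; put them into Clinic J T2 at 8.
Total = 24×8 + 22×11 + 21×2 + 14×6 + 12×8 + 10×7 + 8×2 = 742.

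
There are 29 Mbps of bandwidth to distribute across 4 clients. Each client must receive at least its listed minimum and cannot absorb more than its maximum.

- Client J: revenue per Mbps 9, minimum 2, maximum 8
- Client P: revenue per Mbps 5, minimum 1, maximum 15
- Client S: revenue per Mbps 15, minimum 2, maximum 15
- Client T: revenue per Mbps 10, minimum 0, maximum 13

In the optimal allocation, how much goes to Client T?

11

Meeting every minimum uses 2+1+2+0 = 5 Mbps, leaving 24.
Highest revenue per Mbps first: Client S 15 > Client T 10 > Client J 9 > Client P 5.
Client S: +13 to 15 (cap) — 11 left.
Only 11 left; Client T takes them to reach 11.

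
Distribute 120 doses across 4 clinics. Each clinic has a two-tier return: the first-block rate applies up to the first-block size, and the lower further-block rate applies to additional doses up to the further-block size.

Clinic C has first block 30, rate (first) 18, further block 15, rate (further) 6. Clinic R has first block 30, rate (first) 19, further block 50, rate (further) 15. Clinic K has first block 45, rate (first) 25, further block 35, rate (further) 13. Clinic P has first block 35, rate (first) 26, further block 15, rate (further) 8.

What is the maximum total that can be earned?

2785

Treat each block as its own option and order by rate: Clinic P/T1 26 > Clinic K/T1 25 > Clinic R/T1 19 > Clinic C/T1 18 > Clinic R/T2 15 > Clinic K/T2 13 > Clinic P/T2 8 > Clinic C/T2 6.
Clinic P T1 at 26: fill all 35 ; 85 left.
Clinic K T1 at 25: fill all 45 ; 40 left.
Clinic R T1 at 19: fill all 30 ; 10 left.
10 remain; put them into Clinic C T1 at 18.
Total = 26×35 + 25×45 + 19×30 + 18×10 = 2785.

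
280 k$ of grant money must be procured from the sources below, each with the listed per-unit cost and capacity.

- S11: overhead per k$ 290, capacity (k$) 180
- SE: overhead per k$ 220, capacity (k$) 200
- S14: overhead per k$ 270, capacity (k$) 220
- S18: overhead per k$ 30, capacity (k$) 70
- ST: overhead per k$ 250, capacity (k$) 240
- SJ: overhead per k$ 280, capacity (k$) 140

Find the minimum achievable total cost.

48600

Use sources in increasing cost order.
S18 at 30: take all 70 k$ ; 210 still needed.
SE at 220: take all 200 k$ ; 10 still needed.
ST at 250: take 10 of its 240 ; requirement met.
S14, SJ, S11: unused.
Cost = 70×30 + 200×220 + 10×250 = 48600.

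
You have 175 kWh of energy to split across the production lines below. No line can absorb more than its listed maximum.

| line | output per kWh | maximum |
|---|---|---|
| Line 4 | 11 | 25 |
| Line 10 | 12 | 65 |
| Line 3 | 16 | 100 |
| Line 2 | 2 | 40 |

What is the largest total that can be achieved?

2490

Highest output per kWh first: Line 3 16 > Line 10 12 > Line 4 11 > Line 2 2.
Give Line 3 100 to hit its cap of 100 ; 75 left.
Line 10: +65 to 65 (cap) ; 10 left.
Line 4: +10 (room for 25) → 10. Pool exhausted.
Total = 11×10 + 12×65 + 16×100 = 2490.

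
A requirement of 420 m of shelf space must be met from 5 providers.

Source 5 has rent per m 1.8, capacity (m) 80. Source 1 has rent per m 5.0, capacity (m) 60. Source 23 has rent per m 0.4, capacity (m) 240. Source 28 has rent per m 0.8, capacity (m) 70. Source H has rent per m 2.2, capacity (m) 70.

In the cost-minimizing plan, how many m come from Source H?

Use providers in increasing cost order.
Take 240 from Source 23 at 0.4 ; need 180 more.
Source 28 at 0.8: take all 70 m ; 110 still needed.
Source 5 at 1.8: take all 80 m ; 30 still needed.
Source H (2.2): take the remaining 30 ; done.
Source 1: unused.

30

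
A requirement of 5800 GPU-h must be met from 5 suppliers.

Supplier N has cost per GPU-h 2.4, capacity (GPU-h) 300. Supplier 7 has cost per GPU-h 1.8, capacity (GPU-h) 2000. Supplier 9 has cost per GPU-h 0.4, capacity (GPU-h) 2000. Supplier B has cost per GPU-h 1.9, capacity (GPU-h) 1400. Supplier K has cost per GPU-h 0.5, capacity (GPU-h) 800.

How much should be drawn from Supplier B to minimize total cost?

Cheapest first:
Take 2000 from Supplier 9 at 0.4 ; need 3800 more.
Supplier K at 0.5: take all 800 GPU-h ; 3000 still needed.
Take 2000 from Supplier 7 at 1.8 ; need 1000 more.
Take 1000 from Supplier B at 1.9 to finish.
Supplier N: unused.

1000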